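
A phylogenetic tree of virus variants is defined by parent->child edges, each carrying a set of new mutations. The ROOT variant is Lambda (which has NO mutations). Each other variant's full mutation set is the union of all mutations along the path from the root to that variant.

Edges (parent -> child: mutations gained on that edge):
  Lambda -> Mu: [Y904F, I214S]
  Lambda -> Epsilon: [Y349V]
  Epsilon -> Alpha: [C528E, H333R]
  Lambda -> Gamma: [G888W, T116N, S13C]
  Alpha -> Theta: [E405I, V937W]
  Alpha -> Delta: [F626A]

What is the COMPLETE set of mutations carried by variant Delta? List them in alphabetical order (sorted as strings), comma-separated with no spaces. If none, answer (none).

At Lambda: gained [] -> total []
At Epsilon: gained ['Y349V'] -> total ['Y349V']
At Alpha: gained ['C528E', 'H333R'] -> total ['C528E', 'H333R', 'Y349V']
At Delta: gained ['F626A'] -> total ['C528E', 'F626A', 'H333R', 'Y349V']

Answer: C528E,F626A,H333R,Y349V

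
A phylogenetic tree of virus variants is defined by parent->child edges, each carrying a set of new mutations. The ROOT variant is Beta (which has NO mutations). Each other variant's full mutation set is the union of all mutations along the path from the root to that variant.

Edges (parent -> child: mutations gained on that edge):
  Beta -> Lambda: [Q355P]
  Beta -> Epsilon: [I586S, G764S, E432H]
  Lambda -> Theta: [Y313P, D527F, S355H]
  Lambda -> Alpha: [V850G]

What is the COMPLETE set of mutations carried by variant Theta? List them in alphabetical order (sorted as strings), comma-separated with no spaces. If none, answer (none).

Answer: D527F,Q355P,S355H,Y313P

Derivation:
At Beta: gained [] -> total []
At Lambda: gained ['Q355P'] -> total ['Q355P']
At Theta: gained ['Y313P', 'D527F', 'S355H'] -> total ['D527F', 'Q355P', 'S355H', 'Y313P']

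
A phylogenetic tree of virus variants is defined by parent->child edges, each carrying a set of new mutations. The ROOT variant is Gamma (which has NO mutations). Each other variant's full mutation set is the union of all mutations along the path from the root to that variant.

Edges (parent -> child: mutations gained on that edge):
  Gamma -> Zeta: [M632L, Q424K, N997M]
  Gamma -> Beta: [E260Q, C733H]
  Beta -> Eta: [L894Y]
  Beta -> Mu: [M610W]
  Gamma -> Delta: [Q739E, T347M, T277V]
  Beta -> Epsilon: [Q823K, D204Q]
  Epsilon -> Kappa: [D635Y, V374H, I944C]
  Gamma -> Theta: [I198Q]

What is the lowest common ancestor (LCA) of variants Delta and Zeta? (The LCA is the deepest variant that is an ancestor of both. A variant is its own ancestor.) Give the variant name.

Path from root to Delta: Gamma -> Delta
  ancestors of Delta: {Gamma, Delta}
Path from root to Zeta: Gamma -> Zeta
  ancestors of Zeta: {Gamma, Zeta}
Common ancestors: {Gamma}
Walk up from Zeta: Zeta (not in ancestors of Delta), Gamma (in ancestors of Delta)
Deepest common ancestor (LCA) = Gamma

Answer: Gamma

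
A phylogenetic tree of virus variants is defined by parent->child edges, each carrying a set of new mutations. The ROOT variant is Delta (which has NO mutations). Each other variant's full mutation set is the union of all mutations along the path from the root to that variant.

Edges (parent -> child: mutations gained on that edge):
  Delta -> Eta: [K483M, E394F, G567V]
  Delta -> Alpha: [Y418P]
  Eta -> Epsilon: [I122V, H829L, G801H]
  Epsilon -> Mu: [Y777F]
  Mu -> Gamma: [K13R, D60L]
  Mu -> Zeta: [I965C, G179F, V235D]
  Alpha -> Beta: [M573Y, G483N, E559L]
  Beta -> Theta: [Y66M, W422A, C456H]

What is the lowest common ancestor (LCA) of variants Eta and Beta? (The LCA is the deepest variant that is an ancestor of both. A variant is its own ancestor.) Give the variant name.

Answer: Delta

Derivation:
Path from root to Eta: Delta -> Eta
  ancestors of Eta: {Delta, Eta}
Path from root to Beta: Delta -> Alpha -> Beta
  ancestors of Beta: {Delta, Alpha, Beta}
Common ancestors: {Delta}
Walk up from Beta: Beta (not in ancestors of Eta), Alpha (not in ancestors of Eta), Delta (in ancestors of Eta)
Deepest common ancestor (LCA) = Delta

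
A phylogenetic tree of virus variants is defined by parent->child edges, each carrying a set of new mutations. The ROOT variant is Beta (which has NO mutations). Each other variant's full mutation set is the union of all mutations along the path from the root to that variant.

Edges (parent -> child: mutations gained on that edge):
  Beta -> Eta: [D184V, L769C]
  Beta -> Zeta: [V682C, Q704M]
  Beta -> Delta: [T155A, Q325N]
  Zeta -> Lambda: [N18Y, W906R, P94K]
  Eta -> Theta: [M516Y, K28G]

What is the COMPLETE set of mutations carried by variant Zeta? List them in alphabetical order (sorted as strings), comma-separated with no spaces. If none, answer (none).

At Beta: gained [] -> total []
At Zeta: gained ['V682C', 'Q704M'] -> total ['Q704M', 'V682C']

Answer: Q704M,V682C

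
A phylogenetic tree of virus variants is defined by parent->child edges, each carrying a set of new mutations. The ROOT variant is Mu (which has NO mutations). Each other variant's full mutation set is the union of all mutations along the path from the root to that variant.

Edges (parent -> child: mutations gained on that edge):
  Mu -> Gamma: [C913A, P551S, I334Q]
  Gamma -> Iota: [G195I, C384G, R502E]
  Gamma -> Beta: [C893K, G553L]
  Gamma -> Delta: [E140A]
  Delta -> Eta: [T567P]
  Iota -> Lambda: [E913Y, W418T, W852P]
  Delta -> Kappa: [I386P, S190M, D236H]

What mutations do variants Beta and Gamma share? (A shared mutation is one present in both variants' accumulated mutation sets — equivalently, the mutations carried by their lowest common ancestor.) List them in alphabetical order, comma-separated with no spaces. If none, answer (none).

Answer: C913A,I334Q,P551S

Derivation:
Accumulating mutations along path to Beta:
  At Mu: gained [] -> total []
  At Gamma: gained ['C913A', 'P551S', 'I334Q'] -> total ['C913A', 'I334Q', 'P551S']
  At Beta: gained ['C893K', 'G553L'] -> total ['C893K', 'C913A', 'G553L', 'I334Q', 'P551S']
Mutations(Beta) = ['C893K', 'C913A', 'G553L', 'I334Q', 'P551S']
Accumulating mutations along path to Gamma:
  At Mu: gained [] -> total []
  At Gamma: gained ['C913A', 'P551S', 'I334Q'] -> total ['C913A', 'I334Q', 'P551S']
Mutations(Gamma) = ['C913A', 'I334Q', 'P551S']
Intersection: ['C893K', 'C913A', 'G553L', 'I334Q', 'P551S'] ∩ ['C913A', 'I334Q', 'P551S'] = ['C913A', 'I334Q', 'P551S']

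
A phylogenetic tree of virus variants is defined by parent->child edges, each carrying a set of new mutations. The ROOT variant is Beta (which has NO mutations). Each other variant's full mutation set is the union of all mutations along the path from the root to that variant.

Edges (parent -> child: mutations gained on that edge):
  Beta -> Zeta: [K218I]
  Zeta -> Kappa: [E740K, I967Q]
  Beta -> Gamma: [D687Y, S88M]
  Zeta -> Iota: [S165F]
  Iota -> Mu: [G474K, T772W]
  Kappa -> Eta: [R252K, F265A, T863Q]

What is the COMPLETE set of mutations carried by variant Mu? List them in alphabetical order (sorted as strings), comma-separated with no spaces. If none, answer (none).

Answer: G474K,K218I,S165F,T772W

Derivation:
At Beta: gained [] -> total []
At Zeta: gained ['K218I'] -> total ['K218I']
At Iota: gained ['S165F'] -> total ['K218I', 'S165F']
At Mu: gained ['G474K', 'T772W'] -> total ['G474K', 'K218I', 'S165F', 'T772W']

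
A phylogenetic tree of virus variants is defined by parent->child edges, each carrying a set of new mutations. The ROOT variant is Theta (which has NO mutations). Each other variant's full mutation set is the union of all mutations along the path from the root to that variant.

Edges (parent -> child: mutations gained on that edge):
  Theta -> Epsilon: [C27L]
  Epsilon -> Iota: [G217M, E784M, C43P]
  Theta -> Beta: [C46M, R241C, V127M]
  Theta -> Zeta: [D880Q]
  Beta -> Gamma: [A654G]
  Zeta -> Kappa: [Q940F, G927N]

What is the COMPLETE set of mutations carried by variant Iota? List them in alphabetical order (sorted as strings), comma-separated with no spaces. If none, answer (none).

At Theta: gained [] -> total []
At Epsilon: gained ['C27L'] -> total ['C27L']
At Iota: gained ['G217M', 'E784M', 'C43P'] -> total ['C27L', 'C43P', 'E784M', 'G217M']

Answer: C27L,C43P,E784M,G217M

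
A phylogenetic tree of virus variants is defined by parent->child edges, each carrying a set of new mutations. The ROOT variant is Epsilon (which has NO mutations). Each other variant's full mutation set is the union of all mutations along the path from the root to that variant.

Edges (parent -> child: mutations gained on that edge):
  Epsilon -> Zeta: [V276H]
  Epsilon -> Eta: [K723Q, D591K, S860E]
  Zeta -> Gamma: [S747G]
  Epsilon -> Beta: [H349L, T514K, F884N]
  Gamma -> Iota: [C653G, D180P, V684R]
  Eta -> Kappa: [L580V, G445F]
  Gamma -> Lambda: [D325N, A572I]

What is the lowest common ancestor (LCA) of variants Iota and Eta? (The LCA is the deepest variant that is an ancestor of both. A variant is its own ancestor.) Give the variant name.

Answer: Epsilon

Derivation:
Path from root to Iota: Epsilon -> Zeta -> Gamma -> Iota
  ancestors of Iota: {Epsilon, Zeta, Gamma, Iota}
Path from root to Eta: Epsilon -> Eta
  ancestors of Eta: {Epsilon, Eta}
Common ancestors: {Epsilon}
Walk up from Eta: Eta (not in ancestors of Iota), Epsilon (in ancestors of Iota)
Deepest common ancestor (LCA) = Epsilon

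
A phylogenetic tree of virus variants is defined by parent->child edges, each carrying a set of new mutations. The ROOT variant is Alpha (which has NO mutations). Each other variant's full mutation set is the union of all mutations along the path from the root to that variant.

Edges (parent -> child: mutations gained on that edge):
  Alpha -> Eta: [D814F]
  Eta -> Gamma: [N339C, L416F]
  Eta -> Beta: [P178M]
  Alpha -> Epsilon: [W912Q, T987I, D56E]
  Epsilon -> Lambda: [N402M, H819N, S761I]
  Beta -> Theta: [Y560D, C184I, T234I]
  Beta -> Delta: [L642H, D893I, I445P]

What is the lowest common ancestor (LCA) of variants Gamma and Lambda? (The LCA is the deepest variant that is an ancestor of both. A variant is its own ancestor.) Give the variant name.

Path from root to Gamma: Alpha -> Eta -> Gamma
  ancestors of Gamma: {Alpha, Eta, Gamma}
Path from root to Lambda: Alpha -> Epsilon -> Lambda
  ancestors of Lambda: {Alpha, Epsilon, Lambda}
Common ancestors: {Alpha}
Walk up from Lambda: Lambda (not in ancestors of Gamma), Epsilon (not in ancestors of Gamma), Alpha (in ancestors of Gamma)
Deepest common ancestor (LCA) = Alpha

Answer: Alpha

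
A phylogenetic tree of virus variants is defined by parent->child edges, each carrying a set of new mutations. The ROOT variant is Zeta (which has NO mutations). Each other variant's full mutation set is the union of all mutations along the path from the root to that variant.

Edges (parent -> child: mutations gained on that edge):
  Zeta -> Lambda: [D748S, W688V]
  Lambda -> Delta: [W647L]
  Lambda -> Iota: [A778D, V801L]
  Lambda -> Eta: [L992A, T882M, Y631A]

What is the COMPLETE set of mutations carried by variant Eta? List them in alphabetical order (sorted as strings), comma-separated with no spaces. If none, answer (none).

At Zeta: gained [] -> total []
At Lambda: gained ['D748S', 'W688V'] -> total ['D748S', 'W688V']
At Eta: gained ['L992A', 'T882M', 'Y631A'] -> total ['D748S', 'L992A', 'T882M', 'W688V', 'Y631A']

Answer: D748S,L992A,T882M,W688V,Y631A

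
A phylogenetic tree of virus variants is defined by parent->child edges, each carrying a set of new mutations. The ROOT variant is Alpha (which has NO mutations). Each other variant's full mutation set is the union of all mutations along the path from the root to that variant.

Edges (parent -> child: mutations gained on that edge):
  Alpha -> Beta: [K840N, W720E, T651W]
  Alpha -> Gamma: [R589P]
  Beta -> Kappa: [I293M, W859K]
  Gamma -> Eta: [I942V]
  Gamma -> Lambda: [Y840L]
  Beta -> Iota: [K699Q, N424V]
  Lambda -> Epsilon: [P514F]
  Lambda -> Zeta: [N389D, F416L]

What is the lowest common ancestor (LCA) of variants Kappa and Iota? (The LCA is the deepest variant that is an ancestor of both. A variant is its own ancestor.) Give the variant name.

Path from root to Kappa: Alpha -> Beta -> Kappa
  ancestors of Kappa: {Alpha, Beta, Kappa}
Path from root to Iota: Alpha -> Beta -> Iota
  ancestors of Iota: {Alpha, Beta, Iota}
Common ancestors: {Alpha, Beta}
Walk up from Iota: Iota (not in ancestors of Kappa), Beta (in ancestors of Kappa), Alpha (in ancestors of Kappa)
Deepest common ancestor (LCA) = Beta

Answer: Beta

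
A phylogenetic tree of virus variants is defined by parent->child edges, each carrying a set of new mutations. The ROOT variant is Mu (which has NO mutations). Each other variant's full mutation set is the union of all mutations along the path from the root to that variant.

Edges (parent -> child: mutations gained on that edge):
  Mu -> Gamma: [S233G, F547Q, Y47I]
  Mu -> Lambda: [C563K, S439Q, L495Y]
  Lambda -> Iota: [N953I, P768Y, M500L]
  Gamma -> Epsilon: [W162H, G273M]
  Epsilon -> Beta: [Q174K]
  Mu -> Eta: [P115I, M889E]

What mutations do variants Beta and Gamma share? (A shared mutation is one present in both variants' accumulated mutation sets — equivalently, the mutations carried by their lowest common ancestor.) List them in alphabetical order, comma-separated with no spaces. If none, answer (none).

Accumulating mutations along path to Beta:
  At Mu: gained [] -> total []
  At Gamma: gained ['S233G', 'F547Q', 'Y47I'] -> total ['F547Q', 'S233G', 'Y47I']
  At Epsilon: gained ['W162H', 'G273M'] -> total ['F547Q', 'G273M', 'S233G', 'W162H', 'Y47I']
  At Beta: gained ['Q174K'] -> total ['F547Q', 'G273M', 'Q174K', 'S233G', 'W162H', 'Y47I']
Mutations(Beta) = ['F547Q', 'G273M', 'Q174K', 'S233G', 'W162H', 'Y47I']
Accumulating mutations along path to Gamma:
  At Mu: gained [] -> total []
  At Gamma: gained ['S233G', 'F547Q', 'Y47I'] -> total ['F547Q', 'S233G', 'Y47I']
Mutations(Gamma) = ['F547Q', 'S233G', 'Y47I']
Intersection: ['F547Q', 'G273M', 'Q174K', 'S233G', 'W162H', 'Y47I'] ∩ ['F547Q', 'S233G', 'Y47I'] = ['F547Q', 'S233G', 'Y47I']

Answer: F547Q,S233G,Y47I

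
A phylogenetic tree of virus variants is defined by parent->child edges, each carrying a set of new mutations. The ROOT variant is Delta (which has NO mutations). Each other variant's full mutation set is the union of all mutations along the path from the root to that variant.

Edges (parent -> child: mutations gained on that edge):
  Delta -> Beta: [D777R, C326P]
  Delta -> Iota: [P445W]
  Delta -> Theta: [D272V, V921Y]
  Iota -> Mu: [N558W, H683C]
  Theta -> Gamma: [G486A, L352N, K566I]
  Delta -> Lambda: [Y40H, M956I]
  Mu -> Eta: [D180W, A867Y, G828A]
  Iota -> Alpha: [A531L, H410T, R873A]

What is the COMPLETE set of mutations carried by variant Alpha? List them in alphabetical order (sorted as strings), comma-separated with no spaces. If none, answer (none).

Answer: A531L,H410T,P445W,R873A

Derivation:
At Delta: gained [] -> total []
At Iota: gained ['P445W'] -> total ['P445W']
At Alpha: gained ['A531L', 'H410T', 'R873A'] -> total ['A531L', 'H410T', 'P445W', 'R873A']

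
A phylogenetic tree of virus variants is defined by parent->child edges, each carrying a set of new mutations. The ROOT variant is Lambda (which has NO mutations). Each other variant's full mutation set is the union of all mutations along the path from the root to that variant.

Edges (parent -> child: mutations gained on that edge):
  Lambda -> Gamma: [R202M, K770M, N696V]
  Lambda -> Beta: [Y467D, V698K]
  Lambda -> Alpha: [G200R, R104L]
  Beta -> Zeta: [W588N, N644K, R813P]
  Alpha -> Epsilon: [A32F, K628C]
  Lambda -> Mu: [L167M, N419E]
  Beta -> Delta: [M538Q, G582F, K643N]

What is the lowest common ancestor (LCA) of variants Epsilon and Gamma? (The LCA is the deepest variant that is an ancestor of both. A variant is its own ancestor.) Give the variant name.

Path from root to Epsilon: Lambda -> Alpha -> Epsilon
  ancestors of Epsilon: {Lambda, Alpha, Epsilon}
Path from root to Gamma: Lambda -> Gamma
  ancestors of Gamma: {Lambda, Gamma}
Common ancestors: {Lambda}
Walk up from Gamma: Gamma (not in ancestors of Epsilon), Lambda (in ancestors of Epsilon)
Deepest common ancestor (LCA) = Lambda

Answer: Lambda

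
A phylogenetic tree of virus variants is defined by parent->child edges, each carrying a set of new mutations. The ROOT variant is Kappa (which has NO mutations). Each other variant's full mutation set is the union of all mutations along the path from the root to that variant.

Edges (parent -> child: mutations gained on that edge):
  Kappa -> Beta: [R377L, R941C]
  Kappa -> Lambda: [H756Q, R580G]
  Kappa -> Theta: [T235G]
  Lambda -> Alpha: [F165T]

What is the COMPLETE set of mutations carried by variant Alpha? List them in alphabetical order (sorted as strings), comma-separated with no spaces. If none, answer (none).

At Kappa: gained [] -> total []
At Lambda: gained ['H756Q', 'R580G'] -> total ['H756Q', 'R580G']
At Alpha: gained ['F165T'] -> total ['F165T', 'H756Q', 'R580G']

Answer: F165T,H756Q,R580G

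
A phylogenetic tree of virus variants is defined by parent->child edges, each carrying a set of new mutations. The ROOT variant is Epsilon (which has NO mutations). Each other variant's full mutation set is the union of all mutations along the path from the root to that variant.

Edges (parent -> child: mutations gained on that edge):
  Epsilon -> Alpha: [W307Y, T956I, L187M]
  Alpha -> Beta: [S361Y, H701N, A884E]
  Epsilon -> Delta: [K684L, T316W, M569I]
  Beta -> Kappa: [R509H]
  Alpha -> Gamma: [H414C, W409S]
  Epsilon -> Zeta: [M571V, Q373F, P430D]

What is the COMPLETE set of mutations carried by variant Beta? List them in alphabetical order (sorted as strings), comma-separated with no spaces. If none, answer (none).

At Epsilon: gained [] -> total []
At Alpha: gained ['W307Y', 'T956I', 'L187M'] -> total ['L187M', 'T956I', 'W307Y']
At Beta: gained ['S361Y', 'H701N', 'A884E'] -> total ['A884E', 'H701N', 'L187M', 'S361Y', 'T956I', 'W307Y']

Answer: A884E,H701N,L187M,S361Y,T956I,W307Y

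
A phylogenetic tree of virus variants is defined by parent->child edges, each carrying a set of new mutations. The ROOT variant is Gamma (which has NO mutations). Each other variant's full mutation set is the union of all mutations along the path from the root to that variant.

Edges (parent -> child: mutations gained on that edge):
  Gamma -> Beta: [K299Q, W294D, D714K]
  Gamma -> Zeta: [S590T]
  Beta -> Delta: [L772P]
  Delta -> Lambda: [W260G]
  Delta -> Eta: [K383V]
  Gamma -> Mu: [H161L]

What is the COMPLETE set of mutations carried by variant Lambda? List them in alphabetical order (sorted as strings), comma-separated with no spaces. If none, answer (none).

At Gamma: gained [] -> total []
At Beta: gained ['K299Q', 'W294D', 'D714K'] -> total ['D714K', 'K299Q', 'W294D']
At Delta: gained ['L772P'] -> total ['D714K', 'K299Q', 'L772P', 'W294D']
At Lambda: gained ['W260G'] -> total ['D714K', 'K299Q', 'L772P', 'W260G', 'W294D']

Answer: D714K,K299Q,L772P,W260G,W294D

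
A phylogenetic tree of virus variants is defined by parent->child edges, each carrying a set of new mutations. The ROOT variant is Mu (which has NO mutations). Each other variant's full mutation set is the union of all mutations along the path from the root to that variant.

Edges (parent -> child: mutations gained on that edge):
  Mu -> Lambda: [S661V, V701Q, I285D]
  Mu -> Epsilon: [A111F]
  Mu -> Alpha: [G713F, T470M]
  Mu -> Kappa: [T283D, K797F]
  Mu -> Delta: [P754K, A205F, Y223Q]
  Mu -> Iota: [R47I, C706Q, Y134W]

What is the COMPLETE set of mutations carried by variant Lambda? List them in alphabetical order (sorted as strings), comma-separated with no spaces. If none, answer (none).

At Mu: gained [] -> total []
At Lambda: gained ['S661V', 'V701Q', 'I285D'] -> total ['I285D', 'S661V', 'V701Q']

Answer: I285D,S661V,V701Q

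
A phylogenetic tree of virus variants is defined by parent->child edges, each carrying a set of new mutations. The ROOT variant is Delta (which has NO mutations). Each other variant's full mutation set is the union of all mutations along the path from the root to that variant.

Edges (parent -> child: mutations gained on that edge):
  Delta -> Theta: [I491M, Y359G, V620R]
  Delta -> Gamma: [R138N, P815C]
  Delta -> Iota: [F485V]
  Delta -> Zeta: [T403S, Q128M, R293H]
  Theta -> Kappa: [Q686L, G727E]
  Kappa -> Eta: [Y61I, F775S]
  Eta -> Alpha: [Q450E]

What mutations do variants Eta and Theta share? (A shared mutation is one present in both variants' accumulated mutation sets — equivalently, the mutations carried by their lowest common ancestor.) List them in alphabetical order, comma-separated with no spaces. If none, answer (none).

Answer: I491M,V620R,Y359G

Derivation:
Accumulating mutations along path to Eta:
  At Delta: gained [] -> total []
  At Theta: gained ['I491M', 'Y359G', 'V620R'] -> total ['I491M', 'V620R', 'Y359G']
  At Kappa: gained ['Q686L', 'G727E'] -> total ['G727E', 'I491M', 'Q686L', 'V620R', 'Y359G']
  At Eta: gained ['Y61I', 'F775S'] -> total ['F775S', 'G727E', 'I491M', 'Q686L', 'V620R', 'Y359G', 'Y61I']
Mutations(Eta) = ['F775S', 'G727E', 'I491M', 'Q686L', 'V620R', 'Y359G', 'Y61I']
Accumulating mutations along path to Theta:
  At Delta: gained [] -> total []
  At Theta: gained ['I491M', 'Y359G', 'V620R'] -> total ['I491M', 'V620R', 'Y359G']
Mutations(Theta) = ['I491M', 'V620R', 'Y359G']
Intersection: ['F775S', 'G727E', 'I491M', 'Q686L', 'V620R', 'Y359G', 'Y61I'] ∩ ['I491M', 'V620R', 'Y359G'] = ['I491M', 'V620R', 'Y359G']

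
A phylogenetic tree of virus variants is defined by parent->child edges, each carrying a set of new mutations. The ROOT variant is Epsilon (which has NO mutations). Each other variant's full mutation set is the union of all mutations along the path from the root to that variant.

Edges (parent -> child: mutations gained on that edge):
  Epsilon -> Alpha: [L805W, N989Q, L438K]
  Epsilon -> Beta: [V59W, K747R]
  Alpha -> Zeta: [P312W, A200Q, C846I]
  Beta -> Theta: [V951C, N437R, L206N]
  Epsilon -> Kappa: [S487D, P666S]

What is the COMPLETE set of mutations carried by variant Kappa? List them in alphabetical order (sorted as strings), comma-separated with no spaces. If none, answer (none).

Answer: P666S,S487D

Derivation:
At Epsilon: gained [] -> total []
At Kappa: gained ['S487D', 'P666S'] -> total ['P666S', 'S487D']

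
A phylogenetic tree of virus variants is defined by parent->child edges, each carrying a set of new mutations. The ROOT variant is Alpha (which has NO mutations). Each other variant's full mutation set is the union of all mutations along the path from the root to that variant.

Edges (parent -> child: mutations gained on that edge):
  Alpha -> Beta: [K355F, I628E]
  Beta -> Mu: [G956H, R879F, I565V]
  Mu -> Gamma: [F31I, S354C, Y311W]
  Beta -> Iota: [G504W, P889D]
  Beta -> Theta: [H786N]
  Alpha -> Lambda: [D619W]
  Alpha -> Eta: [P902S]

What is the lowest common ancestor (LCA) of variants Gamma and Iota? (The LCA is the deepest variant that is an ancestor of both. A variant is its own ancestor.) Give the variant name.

Path from root to Gamma: Alpha -> Beta -> Mu -> Gamma
  ancestors of Gamma: {Alpha, Beta, Mu, Gamma}
Path from root to Iota: Alpha -> Beta -> Iota
  ancestors of Iota: {Alpha, Beta, Iota}
Common ancestors: {Alpha, Beta}
Walk up from Iota: Iota (not in ancestors of Gamma), Beta (in ancestors of Gamma), Alpha (in ancestors of Gamma)
Deepest common ancestor (LCA) = Beta

Answer: Beta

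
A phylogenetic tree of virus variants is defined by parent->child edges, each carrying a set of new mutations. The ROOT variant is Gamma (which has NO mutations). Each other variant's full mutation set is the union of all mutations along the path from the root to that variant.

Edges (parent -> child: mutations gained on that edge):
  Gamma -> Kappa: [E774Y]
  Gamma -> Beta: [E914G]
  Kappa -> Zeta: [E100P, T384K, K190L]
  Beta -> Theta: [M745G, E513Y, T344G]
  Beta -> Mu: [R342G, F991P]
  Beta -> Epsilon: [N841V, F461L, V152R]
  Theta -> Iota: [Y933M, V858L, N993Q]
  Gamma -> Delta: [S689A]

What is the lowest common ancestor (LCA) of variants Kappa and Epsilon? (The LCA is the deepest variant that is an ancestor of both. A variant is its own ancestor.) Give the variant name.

Answer: Gamma

Derivation:
Path from root to Kappa: Gamma -> Kappa
  ancestors of Kappa: {Gamma, Kappa}
Path from root to Epsilon: Gamma -> Beta -> Epsilon
  ancestors of Epsilon: {Gamma, Beta, Epsilon}
Common ancestors: {Gamma}
Walk up from Epsilon: Epsilon (not in ancestors of Kappa), Beta (not in ancestors of Kappa), Gamma (in ancestors of Kappa)
Deepest common ancestor (LCA) = Gamma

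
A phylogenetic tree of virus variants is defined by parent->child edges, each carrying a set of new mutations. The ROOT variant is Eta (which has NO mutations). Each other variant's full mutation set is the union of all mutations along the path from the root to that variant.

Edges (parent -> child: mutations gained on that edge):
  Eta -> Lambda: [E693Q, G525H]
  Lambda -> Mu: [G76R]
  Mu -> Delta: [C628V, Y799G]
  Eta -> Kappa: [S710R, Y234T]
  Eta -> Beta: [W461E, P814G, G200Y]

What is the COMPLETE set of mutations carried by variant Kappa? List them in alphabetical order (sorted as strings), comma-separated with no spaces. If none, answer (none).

Answer: S710R,Y234T

Derivation:
At Eta: gained [] -> total []
At Kappa: gained ['S710R', 'Y234T'] -> total ['S710R', 'Y234T']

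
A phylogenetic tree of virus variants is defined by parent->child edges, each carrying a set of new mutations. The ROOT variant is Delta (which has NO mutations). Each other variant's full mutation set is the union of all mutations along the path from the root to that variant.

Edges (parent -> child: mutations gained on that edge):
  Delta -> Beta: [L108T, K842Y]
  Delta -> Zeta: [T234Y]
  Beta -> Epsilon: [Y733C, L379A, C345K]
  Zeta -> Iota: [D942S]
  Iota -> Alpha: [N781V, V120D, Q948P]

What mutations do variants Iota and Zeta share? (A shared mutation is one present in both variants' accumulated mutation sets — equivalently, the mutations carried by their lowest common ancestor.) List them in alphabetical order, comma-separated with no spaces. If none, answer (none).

Accumulating mutations along path to Iota:
  At Delta: gained [] -> total []
  At Zeta: gained ['T234Y'] -> total ['T234Y']
  At Iota: gained ['D942S'] -> total ['D942S', 'T234Y']
Mutations(Iota) = ['D942S', 'T234Y']
Accumulating mutations along path to Zeta:
  At Delta: gained [] -> total []
  At Zeta: gained ['T234Y'] -> total ['T234Y']
Mutations(Zeta) = ['T234Y']
Intersection: ['D942S', 'T234Y'] ∩ ['T234Y'] = ['T234Y']

Answer: T234Y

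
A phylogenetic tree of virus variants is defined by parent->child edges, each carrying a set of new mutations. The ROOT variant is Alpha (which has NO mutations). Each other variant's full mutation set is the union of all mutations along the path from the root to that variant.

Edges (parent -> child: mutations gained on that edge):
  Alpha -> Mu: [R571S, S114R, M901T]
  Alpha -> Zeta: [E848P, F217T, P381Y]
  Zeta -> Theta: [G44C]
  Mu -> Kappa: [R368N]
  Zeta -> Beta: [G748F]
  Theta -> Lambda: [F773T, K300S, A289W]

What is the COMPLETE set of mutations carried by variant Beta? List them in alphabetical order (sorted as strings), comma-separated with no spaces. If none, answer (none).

At Alpha: gained [] -> total []
At Zeta: gained ['E848P', 'F217T', 'P381Y'] -> total ['E848P', 'F217T', 'P381Y']
At Beta: gained ['G748F'] -> total ['E848P', 'F217T', 'G748F', 'P381Y']

Answer: E848P,F217T,G748F,P381Y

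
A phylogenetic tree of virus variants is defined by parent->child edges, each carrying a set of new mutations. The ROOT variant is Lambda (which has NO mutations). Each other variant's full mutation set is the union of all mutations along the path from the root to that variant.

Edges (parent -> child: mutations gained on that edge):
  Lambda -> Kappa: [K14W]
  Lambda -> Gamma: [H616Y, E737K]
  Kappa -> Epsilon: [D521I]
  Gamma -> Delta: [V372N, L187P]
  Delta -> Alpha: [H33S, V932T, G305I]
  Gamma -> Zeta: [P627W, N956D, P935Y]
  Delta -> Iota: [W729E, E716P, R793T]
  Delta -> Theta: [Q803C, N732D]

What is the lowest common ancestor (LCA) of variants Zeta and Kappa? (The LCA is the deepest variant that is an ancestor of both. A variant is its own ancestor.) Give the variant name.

Path from root to Zeta: Lambda -> Gamma -> Zeta
  ancestors of Zeta: {Lambda, Gamma, Zeta}
Path from root to Kappa: Lambda -> Kappa
  ancestors of Kappa: {Lambda, Kappa}
Common ancestors: {Lambda}
Walk up from Kappa: Kappa (not in ancestors of Zeta), Lambda (in ancestors of Zeta)
Deepest common ancestor (LCA) = Lambda

Answer: Lambda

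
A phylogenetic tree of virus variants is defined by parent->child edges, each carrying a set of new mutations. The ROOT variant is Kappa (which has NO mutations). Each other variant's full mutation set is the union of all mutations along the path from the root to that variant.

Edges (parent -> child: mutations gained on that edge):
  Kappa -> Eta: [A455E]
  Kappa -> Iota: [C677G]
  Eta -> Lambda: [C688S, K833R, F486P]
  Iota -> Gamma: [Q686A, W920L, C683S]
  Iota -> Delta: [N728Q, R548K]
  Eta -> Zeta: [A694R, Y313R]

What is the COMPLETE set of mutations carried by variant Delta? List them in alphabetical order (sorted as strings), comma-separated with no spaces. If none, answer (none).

At Kappa: gained [] -> total []
At Iota: gained ['C677G'] -> total ['C677G']
At Delta: gained ['N728Q', 'R548K'] -> total ['C677G', 'N728Q', 'R548K']

Answer: C677G,N728Q,R548K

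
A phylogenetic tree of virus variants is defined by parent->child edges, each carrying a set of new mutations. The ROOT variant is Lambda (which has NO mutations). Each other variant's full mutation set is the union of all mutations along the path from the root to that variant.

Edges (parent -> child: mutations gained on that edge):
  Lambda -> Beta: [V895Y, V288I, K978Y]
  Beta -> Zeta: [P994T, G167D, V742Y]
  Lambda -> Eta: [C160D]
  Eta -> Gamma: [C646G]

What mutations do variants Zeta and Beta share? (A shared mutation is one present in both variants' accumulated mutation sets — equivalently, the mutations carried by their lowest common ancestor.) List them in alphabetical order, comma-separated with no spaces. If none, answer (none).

Answer: K978Y,V288I,V895Y

Derivation:
Accumulating mutations along path to Zeta:
  At Lambda: gained [] -> total []
  At Beta: gained ['V895Y', 'V288I', 'K978Y'] -> total ['K978Y', 'V288I', 'V895Y']
  At Zeta: gained ['P994T', 'G167D', 'V742Y'] -> total ['G167D', 'K978Y', 'P994T', 'V288I', 'V742Y', 'V895Y']
Mutations(Zeta) = ['G167D', 'K978Y', 'P994T', 'V288I', 'V742Y', 'V895Y']
Accumulating mutations along path to Beta:
  At Lambda: gained [] -> total []
  At Beta: gained ['V895Y', 'V288I', 'K978Y'] -> total ['K978Y', 'V288I', 'V895Y']
Mutations(Beta) = ['K978Y', 'V288I', 'V895Y']
Intersection: ['G167D', 'K978Y', 'P994T', 'V288I', 'V742Y', 'V895Y'] ∩ ['K978Y', 'V288I', 'V895Y'] = ['K978Y', 'V288I', 'V895Y']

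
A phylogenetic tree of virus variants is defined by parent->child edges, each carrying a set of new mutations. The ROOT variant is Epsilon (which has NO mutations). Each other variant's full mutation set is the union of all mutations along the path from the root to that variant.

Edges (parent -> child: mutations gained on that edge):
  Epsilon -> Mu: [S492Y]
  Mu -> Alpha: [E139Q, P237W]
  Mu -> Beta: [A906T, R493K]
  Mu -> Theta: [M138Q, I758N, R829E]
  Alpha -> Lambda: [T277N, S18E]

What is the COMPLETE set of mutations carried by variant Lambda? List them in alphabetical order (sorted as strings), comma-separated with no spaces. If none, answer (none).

At Epsilon: gained [] -> total []
At Mu: gained ['S492Y'] -> total ['S492Y']
At Alpha: gained ['E139Q', 'P237W'] -> total ['E139Q', 'P237W', 'S492Y']
At Lambda: gained ['T277N', 'S18E'] -> total ['E139Q', 'P237W', 'S18E', 'S492Y', 'T277N']

Answer: E139Q,P237W,S18E,S492Y,T277N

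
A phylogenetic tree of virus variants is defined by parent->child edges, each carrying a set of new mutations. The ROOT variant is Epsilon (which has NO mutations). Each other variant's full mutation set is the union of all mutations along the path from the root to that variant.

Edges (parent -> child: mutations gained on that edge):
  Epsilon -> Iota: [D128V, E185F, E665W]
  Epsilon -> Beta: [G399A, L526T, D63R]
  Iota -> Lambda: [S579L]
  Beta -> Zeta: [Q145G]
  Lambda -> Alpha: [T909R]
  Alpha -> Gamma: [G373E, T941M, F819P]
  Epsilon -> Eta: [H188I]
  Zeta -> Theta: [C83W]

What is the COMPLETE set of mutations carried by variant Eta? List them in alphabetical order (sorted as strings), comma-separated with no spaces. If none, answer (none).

At Epsilon: gained [] -> total []
At Eta: gained ['H188I'] -> total ['H188I']

Answer: H188I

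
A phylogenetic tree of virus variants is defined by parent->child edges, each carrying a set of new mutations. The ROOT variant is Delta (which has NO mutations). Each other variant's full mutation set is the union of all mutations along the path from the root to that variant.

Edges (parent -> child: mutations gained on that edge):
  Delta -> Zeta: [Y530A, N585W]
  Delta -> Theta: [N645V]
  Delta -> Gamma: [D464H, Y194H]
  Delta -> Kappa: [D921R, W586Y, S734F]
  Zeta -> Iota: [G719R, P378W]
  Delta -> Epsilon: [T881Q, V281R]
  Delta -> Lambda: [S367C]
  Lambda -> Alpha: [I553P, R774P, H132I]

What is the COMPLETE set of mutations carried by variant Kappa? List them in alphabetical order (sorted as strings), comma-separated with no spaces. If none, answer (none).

Answer: D921R,S734F,W586Y

Derivation:
At Delta: gained [] -> total []
At Kappa: gained ['D921R', 'W586Y', 'S734F'] -> total ['D921R', 'S734F', 'W586Y']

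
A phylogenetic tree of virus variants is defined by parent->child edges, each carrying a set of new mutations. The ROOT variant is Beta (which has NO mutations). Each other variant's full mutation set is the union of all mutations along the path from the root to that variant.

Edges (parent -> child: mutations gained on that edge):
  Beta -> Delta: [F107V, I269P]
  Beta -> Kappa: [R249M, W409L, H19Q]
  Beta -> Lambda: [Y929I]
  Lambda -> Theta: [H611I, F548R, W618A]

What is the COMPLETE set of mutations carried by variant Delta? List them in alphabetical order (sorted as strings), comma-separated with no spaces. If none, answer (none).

At Beta: gained [] -> total []
At Delta: gained ['F107V', 'I269P'] -> total ['F107V', 'I269P']

Answer: F107V,I269P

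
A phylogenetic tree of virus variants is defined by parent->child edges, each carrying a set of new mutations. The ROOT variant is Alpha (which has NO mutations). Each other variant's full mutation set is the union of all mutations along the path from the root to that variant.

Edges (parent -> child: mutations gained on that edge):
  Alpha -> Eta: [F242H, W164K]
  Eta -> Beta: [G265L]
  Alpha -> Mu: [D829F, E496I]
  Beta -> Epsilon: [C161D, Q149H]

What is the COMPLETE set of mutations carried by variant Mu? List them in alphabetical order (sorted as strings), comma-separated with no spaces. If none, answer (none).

Answer: D829F,E496I

Derivation:
At Alpha: gained [] -> total []
At Mu: gained ['D829F', 'E496I'] -> total ['D829F', 'E496I']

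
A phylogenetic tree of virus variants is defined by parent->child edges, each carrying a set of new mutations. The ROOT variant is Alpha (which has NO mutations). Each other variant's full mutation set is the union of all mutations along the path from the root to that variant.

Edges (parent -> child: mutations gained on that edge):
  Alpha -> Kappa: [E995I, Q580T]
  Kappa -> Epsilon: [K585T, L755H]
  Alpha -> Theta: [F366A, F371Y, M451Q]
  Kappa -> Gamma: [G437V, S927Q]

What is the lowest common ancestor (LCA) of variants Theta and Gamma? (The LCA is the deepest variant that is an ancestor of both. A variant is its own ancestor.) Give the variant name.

Answer: Alpha

Derivation:
Path from root to Theta: Alpha -> Theta
  ancestors of Theta: {Alpha, Theta}
Path from root to Gamma: Alpha -> Kappa -> Gamma
  ancestors of Gamma: {Alpha, Kappa, Gamma}
Common ancestors: {Alpha}
Walk up from Gamma: Gamma (not in ancestors of Theta), Kappa (not in ancestors of Theta), Alpha (in ancestors of Theta)
Deepest common ancestor (LCA) = Alpha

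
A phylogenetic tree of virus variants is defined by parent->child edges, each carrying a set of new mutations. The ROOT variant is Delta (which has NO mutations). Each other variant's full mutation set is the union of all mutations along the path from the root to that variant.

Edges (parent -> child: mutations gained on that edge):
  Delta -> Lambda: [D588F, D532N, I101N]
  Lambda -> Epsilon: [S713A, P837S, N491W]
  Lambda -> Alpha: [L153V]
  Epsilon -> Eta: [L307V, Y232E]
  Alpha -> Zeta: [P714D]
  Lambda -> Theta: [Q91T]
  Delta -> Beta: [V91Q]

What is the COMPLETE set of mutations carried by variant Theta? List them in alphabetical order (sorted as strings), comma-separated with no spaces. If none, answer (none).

At Delta: gained [] -> total []
At Lambda: gained ['D588F', 'D532N', 'I101N'] -> total ['D532N', 'D588F', 'I101N']
At Theta: gained ['Q91T'] -> total ['D532N', 'D588F', 'I101N', 'Q91T']

Answer: D532N,D588F,I101N,Q91T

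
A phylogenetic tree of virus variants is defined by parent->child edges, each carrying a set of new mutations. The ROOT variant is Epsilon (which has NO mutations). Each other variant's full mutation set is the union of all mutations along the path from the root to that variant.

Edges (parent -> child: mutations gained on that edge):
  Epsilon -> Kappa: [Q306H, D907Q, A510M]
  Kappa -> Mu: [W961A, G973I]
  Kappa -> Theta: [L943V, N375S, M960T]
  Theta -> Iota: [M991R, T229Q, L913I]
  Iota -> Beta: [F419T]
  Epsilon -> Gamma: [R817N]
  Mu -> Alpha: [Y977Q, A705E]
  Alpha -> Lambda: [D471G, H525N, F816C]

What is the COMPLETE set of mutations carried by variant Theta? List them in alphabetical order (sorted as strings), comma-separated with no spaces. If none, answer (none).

Answer: A510M,D907Q,L943V,M960T,N375S,Q306H

Derivation:
At Epsilon: gained [] -> total []
At Kappa: gained ['Q306H', 'D907Q', 'A510M'] -> total ['A510M', 'D907Q', 'Q306H']
At Theta: gained ['L943V', 'N375S', 'M960T'] -> total ['A510M', 'D907Q', 'L943V', 'M960T', 'N375S', 'Q306H']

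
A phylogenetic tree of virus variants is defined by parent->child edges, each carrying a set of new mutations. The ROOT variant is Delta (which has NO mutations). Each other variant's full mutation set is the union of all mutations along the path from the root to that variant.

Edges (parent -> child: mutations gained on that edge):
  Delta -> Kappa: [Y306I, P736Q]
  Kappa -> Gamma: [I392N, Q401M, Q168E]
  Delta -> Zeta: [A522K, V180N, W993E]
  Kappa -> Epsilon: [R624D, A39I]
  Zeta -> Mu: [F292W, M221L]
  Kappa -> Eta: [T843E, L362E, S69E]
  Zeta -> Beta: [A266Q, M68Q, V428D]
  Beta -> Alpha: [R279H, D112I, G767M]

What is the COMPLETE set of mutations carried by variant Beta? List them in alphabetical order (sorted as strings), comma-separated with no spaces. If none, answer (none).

Answer: A266Q,A522K,M68Q,V180N,V428D,W993E

Derivation:
At Delta: gained [] -> total []
At Zeta: gained ['A522K', 'V180N', 'W993E'] -> total ['A522K', 'V180N', 'W993E']
At Beta: gained ['A266Q', 'M68Q', 'V428D'] -> total ['A266Q', 'A522K', 'M68Q', 'V180N', 'V428D', 'W993E']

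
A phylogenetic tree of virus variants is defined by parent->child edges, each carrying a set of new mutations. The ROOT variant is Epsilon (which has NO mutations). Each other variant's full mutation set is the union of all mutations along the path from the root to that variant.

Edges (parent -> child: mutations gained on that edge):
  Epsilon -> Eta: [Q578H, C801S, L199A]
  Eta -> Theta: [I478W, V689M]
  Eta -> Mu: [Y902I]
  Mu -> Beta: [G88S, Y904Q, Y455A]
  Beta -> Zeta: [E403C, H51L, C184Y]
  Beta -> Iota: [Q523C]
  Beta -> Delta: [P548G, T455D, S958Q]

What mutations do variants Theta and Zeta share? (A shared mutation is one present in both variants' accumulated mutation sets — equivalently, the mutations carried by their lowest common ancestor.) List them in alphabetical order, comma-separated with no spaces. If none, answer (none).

Accumulating mutations along path to Theta:
  At Epsilon: gained [] -> total []
  At Eta: gained ['Q578H', 'C801S', 'L199A'] -> total ['C801S', 'L199A', 'Q578H']
  At Theta: gained ['I478W', 'V689M'] -> total ['C801S', 'I478W', 'L199A', 'Q578H', 'V689M']
Mutations(Theta) = ['C801S', 'I478W', 'L199A', 'Q578H', 'V689M']
Accumulating mutations along path to Zeta:
  At Epsilon: gained [] -> total []
  At Eta: gained ['Q578H', 'C801S', 'L199A'] -> total ['C801S', 'L199A', 'Q578H']
  At Mu: gained ['Y902I'] -> total ['C801S', 'L199A', 'Q578H', 'Y902I']
  At Beta: gained ['G88S', 'Y904Q', 'Y455A'] -> total ['C801S', 'G88S', 'L199A', 'Q578H', 'Y455A', 'Y902I', 'Y904Q']
  At Zeta: gained ['E403C', 'H51L', 'C184Y'] -> total ['C184Y', 'C801S', 'E403C', 'G88S', 'H51L', 'L199A', 'Q578H', 'Y455A', 'Y902I', 'Y904Q']
Mutations(Zeta) = ['C184Y', 'C801S', 'E403C', 'G88S', 'H51L', 'L199A', 'Q578H', 'Y455A', 'Y902I', 'Y904Q']
Intersection: ['C801S', 'I478W', 'L199A', 'Q578H', 'V689M'] ∩ ['C184Y', 'C801S', 'E403C', 'G88S', 'H51L', 'L199A', 'Q578H', 'Y455A', 'Y902I', 'Y904Q'] = ['C801S', 'L199A', 'Q578H']

Answer: C801S,L199A,Q578H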